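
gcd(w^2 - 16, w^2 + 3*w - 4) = w + 4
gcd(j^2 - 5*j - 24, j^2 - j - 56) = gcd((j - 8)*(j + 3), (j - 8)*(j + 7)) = j - 8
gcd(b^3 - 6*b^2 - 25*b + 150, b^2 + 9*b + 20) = b + 5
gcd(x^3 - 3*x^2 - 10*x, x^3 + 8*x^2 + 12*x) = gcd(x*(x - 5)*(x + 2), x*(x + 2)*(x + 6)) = x^2 + 2*x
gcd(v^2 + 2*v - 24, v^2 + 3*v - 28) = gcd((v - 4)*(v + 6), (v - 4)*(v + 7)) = v - 4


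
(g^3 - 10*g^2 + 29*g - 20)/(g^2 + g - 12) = (g^3 - 10*g^2 + 29*g - 20)/(g^2 + g - 12)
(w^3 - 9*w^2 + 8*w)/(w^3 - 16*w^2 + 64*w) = (w - 1)/(w - 8)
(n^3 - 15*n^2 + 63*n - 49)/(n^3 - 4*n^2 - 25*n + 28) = (n - 7)/(n + 4)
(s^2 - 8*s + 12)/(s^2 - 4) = (s - 6)/(s + 2)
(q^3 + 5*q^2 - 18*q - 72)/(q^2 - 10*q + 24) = (q^2 + 9*q + 18)/(q - 6)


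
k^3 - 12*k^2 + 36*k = k*(k - 6)^2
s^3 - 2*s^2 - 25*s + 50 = (s - 5)*(s - 2)*(s + 5)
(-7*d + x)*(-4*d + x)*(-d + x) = -28*d^3 + 39*d^2*x - 12*d*x^2 + x^3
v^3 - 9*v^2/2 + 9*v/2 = v*(v - 3)*(v - 3/2)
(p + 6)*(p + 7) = p^2 + 13*p + 42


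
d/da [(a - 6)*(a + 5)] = 2*a - 1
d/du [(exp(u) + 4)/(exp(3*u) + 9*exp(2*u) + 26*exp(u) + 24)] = (-2*exp(u) - 5)*exp(u)/(exp(4*u) + 10*exp(3*u) + 37*exp(2*u) + 60*exp(u) + 36)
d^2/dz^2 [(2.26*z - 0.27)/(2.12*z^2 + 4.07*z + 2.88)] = ((2.26*z - 0.27)*(4.24*z + 4.07)*(8.48*z + 8.14) - (28.7472*z + 17.2516)*(2.12*z^2 + 4.07*z + 2.88))/(2.12*z^2 + 4.07*z + 2.88)^3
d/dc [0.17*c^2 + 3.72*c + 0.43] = 0.34*c + 3.72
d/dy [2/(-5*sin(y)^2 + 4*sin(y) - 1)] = 4*(5*sin(y) - 2)*cos(y)/(5*sin(y)^2 - 4*sin(y) + 1)^2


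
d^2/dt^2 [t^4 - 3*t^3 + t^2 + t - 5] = 12*t^2 - 18*t + 2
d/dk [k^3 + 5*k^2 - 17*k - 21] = 3*k^2 + 10*k - 17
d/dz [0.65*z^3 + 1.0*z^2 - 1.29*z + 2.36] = 1.95*z^2 + 2.0*z - 1.29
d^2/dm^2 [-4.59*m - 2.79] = 0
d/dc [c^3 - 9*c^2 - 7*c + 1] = 3*c^2 - 18*c - 7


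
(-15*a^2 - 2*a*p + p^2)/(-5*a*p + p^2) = (3*a + p)/p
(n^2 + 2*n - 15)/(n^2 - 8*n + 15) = (n + 5)/(n - 5)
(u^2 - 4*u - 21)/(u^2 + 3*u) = (u - 7)/u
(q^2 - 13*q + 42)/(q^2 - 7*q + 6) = (q - 7)/(q - 1)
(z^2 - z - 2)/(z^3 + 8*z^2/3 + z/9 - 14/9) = 9*(z - 2)/(9*z^2 + 15*z - 14)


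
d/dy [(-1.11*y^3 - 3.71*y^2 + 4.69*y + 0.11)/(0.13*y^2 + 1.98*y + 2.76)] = (-0.1443*y^4 - 4.3956*y^3 - 17.1463*y^2 - 20.5078*y + 12.7266)/(0.0169*y^4 + 0.5148*y^3 + 4.638*y^2 + 10.9296*y + 7.6176)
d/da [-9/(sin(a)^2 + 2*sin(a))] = 18*(sin(a) + 1)*cos(a)/((sin(a) + 2)^2*sin(a)^2)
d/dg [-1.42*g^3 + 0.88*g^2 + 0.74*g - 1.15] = -4.26*g^2 + 1.76*g + 0.74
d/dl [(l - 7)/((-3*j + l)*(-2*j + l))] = ((2*j - l)*(3*j - l) + (2*j - l)*(l - 7) + (3*j - l)*(l - 7))/((2*j - l)^2*(3*j - l)^2)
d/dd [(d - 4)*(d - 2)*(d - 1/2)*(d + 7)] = 4*d^3 + 3*d^2/2 - 69*d + 73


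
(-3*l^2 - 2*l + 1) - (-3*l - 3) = -3*l^2 + l + 4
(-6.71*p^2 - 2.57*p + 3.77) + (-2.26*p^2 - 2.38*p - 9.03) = -8.97*p^2 - 4.95*p - 5.26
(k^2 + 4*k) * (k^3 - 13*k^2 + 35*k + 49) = k^5 - 9*k^4 - 17*k^3 + 189*k^2 + 196*k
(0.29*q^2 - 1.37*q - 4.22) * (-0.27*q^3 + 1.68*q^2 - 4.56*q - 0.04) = -0.0783*q^5 + 0.8571*q^4 - 2.4846*q^3 - 0.853999999999998*q^2 + 19.298*q + 0.1688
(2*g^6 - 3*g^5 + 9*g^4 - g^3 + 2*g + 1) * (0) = 0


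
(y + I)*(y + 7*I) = y^2 + 8*I*y - 7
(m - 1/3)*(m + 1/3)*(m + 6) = m^3 + 6*m^2 - m/9 - 2/3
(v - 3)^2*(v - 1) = v^3 - 7*v^2 + 15*v - 9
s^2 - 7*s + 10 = (s - 5)*(s - 2)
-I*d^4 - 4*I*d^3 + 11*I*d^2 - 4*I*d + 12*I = (d - 2)*(d + 6)*(d - I)*(-I*d + 1)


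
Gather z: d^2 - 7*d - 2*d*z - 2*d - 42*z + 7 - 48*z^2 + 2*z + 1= d^2 - 9*d - 48*z^2 + z*(-2*d - 40) + 8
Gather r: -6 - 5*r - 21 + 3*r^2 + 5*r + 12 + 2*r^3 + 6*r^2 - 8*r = 2*r^3 + 9*r^2 - 8*r - 15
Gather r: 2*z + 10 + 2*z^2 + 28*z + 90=2*z^2 + 30*z + 100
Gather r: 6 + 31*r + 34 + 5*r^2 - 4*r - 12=5*r^2 + 27*r + 28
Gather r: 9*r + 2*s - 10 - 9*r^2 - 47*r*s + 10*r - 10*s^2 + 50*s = -9*r^2 + r*(19 - 47*s) - 10*s^2 + 52*s - 10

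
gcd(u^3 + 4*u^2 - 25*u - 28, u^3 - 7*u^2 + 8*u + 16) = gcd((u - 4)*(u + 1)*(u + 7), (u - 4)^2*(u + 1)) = u^2 - 3*u - 4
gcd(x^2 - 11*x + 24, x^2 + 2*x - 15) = x - 3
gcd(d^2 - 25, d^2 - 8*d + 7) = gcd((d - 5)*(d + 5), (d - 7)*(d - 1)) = 1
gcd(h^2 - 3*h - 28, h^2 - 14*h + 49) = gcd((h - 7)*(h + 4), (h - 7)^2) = h - 7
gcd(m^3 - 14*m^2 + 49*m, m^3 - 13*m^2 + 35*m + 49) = m^2 - 14*m + 49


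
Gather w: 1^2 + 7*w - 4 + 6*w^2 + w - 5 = 6*w^2 + 8*w - 8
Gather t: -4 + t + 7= t + 3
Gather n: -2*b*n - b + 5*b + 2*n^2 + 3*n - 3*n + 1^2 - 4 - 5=-2*b*n + 4*b + 2*n^2 - 8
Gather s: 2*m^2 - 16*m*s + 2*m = 2*m^2 - 16*m*s + 2*m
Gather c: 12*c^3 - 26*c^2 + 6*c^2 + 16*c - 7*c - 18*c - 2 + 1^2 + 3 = 12*c^3 - 20*c^2 - 9*c + 2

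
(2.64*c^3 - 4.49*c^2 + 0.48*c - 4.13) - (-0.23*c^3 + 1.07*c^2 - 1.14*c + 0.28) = 2.87*c^3 - 5.56*c^2 + 1.62*c - 4.41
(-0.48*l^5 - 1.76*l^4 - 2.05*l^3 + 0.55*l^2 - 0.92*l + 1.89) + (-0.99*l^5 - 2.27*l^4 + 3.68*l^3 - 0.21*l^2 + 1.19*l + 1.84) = -1.47*l^5 - 4.03*l^4 + 1.63*l^3 + 0.34*l^2 + 0.27*l + 3.73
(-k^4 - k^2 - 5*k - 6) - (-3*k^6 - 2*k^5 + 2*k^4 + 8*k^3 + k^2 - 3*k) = 3*k^6 + 2*k^5 - 3*k^4 - 8*k^3 - 2*k^2 - 2*k - 6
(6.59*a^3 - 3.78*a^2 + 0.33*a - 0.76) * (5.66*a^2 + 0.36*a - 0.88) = 37.2994*a^5 - 19.0224*a^4 - 5.2922*a^3 - 0.8564*a^2 - 0.564*a + 0.6688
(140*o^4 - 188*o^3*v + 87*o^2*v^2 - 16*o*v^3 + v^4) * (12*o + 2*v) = 1680*o^5 - 1976*o^4*v + 668*o^3*v^2 - 18*o^2*v^3 - 20*o*v^4 + 2*v^5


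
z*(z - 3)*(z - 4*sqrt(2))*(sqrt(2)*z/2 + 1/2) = sqrt(2)*z^4/2 - 7*z^3/2 - 3*sqrt(2)*z^3/2 - 2*sqrt(2)*z^2 + 21*z^2/2 + 6*sqrt(2)*z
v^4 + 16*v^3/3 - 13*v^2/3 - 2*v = v*(v - 1)*(v + 1/3)*(v + 6)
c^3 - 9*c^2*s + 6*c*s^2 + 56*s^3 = (c - 7*s)*(c - 4*s)*(c + 2*s)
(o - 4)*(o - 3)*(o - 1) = o^3 - 8*o^2 + 19*o - 12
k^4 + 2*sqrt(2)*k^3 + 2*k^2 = k^2*(k + sqrt(2))^2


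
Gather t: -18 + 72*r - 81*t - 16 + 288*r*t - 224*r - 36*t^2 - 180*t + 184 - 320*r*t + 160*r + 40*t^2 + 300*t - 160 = 8*r + 4*t^2 + t*(39 - 32*r) - 10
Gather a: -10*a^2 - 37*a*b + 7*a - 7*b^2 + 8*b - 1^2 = -10*a^2 + a*(7 - 37*b) - 7*b^2 + 8*b - 1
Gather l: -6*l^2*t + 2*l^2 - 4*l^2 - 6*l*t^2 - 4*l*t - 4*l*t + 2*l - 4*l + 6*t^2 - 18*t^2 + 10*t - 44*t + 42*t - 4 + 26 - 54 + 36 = l^2*(-6*t - 2) + l*(-6*t^2 - 8*t - 2) - 12*t^2 + 8*t + 4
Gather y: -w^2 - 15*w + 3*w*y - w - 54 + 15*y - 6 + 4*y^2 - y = -w^2 - 16*w + 4*y^2 + y*(3*w + 14) - 60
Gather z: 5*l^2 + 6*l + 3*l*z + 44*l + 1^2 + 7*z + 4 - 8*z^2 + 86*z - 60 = 5*l^2 + 50*l - 8*z^2 + z*(3*l + 93) - 55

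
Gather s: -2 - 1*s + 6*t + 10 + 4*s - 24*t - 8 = 3*s - 18*t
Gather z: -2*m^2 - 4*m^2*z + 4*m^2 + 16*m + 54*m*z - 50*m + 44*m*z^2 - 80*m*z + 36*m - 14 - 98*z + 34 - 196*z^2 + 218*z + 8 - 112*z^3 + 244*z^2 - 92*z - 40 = 2*m^2 + 2*m - 112*z^3 + z^2*(44*m + 48) + z*(-4*m^2 - 26*m + 28) - 12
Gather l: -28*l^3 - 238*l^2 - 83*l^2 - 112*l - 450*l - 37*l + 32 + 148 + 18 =-28*l^3 - 321*l^2 - 599*l + 198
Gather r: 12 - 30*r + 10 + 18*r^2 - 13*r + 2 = 18*r^2 - 43*r + 24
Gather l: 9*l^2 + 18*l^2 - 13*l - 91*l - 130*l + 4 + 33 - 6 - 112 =27*l^2 - 234*l - 81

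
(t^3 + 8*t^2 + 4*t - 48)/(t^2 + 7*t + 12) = (t^2 + 4*t - 12)/(t + 3)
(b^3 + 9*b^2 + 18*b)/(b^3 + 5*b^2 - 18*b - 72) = b/(b - 4)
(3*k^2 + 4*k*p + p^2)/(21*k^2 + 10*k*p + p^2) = (k + p)/(7*k + p)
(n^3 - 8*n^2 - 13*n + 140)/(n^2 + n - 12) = (n^2 - 12*n + 35)/(n - 3)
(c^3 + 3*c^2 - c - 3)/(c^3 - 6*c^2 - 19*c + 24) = (c + 1)/(c - 8)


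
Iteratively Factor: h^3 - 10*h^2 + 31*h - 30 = (h - 5)*(h^2 - 5*h + 6) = (h - 5)*(h - 2)*(h - 3)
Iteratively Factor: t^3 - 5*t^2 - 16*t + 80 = (t - 4)*(t^2 - t - 20) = (t - 4)*(t + 4)*(t - 5)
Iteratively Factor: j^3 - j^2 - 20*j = (j - 5)*(j^2 + 4*j) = (j - 5)*(j + 4)*(j)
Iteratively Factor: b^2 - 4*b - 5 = (b - 5)*(b + 1)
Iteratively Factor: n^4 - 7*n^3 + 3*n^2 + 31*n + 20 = (n + 1)*(n^3 - 8*n^2 + 11*n + 20) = (n - 5)*(n + 1)*(n^2 - 3*n - 4) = (n - 5)*(n + 1)^2*(n - 4)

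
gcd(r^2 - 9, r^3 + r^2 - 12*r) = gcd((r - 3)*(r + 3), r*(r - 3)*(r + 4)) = r - 3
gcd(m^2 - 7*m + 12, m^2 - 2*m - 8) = m - 4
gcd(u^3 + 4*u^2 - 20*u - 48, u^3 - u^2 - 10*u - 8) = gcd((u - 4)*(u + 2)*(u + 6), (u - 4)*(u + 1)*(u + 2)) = u^2 - 2*u - 8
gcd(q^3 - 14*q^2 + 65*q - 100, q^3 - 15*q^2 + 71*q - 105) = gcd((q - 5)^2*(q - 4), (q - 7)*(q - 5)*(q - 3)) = q - 5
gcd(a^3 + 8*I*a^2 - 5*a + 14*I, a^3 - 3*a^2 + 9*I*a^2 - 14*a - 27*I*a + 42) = a^2 + 9*I*a - 14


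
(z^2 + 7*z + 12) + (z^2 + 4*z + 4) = 2*z^2 + 11*z + 16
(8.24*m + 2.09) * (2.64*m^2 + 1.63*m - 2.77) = 21.7536*m^3 + 18.9488*m^2 - 19.4181*m - 5.7893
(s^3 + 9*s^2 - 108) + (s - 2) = s^3 + 9*s^2 + s - 110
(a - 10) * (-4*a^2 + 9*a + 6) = -4*a^3 + 49*a^2 - 84*a - 60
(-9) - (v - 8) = -v - 1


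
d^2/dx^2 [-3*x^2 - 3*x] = -6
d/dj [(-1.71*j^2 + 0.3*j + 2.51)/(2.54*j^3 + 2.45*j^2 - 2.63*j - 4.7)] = (4.3434*j^4 - 1.524*j^3 - 15.3639*j^2 + 3.775*j + 5.1913)/(6.4516*j^6 + 12.446*j^5 - 7.3579*j^4 - 36.763*j^3 - 16.1131*j^2 + 24.722*j + 22.09)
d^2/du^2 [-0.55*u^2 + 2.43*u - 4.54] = -1.10000000000000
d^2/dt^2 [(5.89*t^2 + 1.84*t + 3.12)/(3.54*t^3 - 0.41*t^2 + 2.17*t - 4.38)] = (147.622248*t^6 + 138.348864*t^5 + 181.684836*t^4 + 1188.935154*t^3 + 425.841372*t^2 + 253.776528*t + 279.146904)/(44.361864*t^9 - 15.413868*t^8 + 83.365938*t^7 - 183.631373*t^6 + 89.245641*t^5 - 209.878485*t^4 + 237.337957*t^3 - 85.471758*t^2 + 124.890444*t - 84.027672)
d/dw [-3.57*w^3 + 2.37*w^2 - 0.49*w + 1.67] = -10.71*w^2 + 4.74*w - 0.49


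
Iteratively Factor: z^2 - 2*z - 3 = (z + 1)*(z - 3)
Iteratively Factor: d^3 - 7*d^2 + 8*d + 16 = (d - 4)*(d^2 - 3*d - 4) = (d - 4)*(d + 1)*(d - 4)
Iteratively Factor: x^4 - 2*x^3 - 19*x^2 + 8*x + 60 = (x + 3)*(x^3 - 5*x^2 - 4*x + 20) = (x - 5)*(x + 3)*(x^2 - 4) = (x - 5)*(x + 2)*(x + 3)*(x - 2)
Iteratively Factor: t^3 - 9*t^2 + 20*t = (t)*(t^2 - 9*t + 20) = t*(t - 5)*(t - 4)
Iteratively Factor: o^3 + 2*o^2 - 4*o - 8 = (o + 2)*(o^2 - 4) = (o - 2)*(o + 2)*(o + 2)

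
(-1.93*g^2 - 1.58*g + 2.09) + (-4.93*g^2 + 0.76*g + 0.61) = -6.86*g^2 - 0.82*g + 2.7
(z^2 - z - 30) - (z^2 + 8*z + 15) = -9*z - 45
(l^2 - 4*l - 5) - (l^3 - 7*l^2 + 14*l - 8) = -l^3 + 8*l^2 - 18*l + 3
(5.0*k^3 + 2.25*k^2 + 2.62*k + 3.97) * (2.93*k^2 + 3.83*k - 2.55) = 14.65*k^5 + 25.7425*k^4 + 3.5441*k^3 + 15.9292*k^2 + 8.5241*k - 10.1235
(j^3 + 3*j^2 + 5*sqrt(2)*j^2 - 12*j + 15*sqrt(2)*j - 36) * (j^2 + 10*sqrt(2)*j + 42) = j^5 + 3*j^4 + 15*sqrt(2)*j^4 + 45*sqrt(2)*j^3 + 130*j^3 + 90*sqrt(2)*j^2 + 390*j^2 - 504*j + 270*sqrt(2)*j - 1512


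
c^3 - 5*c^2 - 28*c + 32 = (c - 8)*(c - 1)*(c + 4)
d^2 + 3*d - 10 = (d - 2)*(d + 5)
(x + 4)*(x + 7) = x^2 + 11*x + 28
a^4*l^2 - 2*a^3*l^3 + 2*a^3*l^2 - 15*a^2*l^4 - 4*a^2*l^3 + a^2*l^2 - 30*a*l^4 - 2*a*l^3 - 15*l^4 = (a - 5*l)*(a + 3*l)*(a*l + l)^2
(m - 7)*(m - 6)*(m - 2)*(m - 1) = m^4 - 16*m^3 + 83*m^2 - 152*m + 84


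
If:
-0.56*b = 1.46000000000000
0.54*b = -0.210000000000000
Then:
No Solution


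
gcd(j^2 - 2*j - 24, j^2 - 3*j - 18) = j - 6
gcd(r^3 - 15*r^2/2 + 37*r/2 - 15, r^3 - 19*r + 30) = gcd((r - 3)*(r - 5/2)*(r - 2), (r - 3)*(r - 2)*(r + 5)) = r^2 - 5*r + 6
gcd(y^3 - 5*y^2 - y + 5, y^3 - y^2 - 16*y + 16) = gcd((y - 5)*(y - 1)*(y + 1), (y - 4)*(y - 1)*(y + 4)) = y - 1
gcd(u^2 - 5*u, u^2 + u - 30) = u - 5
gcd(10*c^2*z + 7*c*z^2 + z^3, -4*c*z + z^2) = z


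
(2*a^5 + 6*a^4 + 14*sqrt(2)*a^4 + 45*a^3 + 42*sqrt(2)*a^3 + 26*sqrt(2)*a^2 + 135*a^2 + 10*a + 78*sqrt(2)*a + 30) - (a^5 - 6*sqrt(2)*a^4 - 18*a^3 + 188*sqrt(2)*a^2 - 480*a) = a^5 + 6*a^4 + 20*sqrt(2)*a^4 + 42*sqrt(2)*a^3 + 63*a^3 - 162*sqrt(2)*a^2 + 135*a^2 + 78*sqrt(2)*a + 490*a + 30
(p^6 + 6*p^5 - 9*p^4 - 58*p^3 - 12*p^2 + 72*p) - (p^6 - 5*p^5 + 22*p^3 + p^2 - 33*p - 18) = 11*p^5 - 9*p^4 - 80*p^3 - 13*p^2 + 105*p + 18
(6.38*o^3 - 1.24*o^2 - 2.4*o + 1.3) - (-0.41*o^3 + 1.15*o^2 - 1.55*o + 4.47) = 6.79*o^3 - 2.39*o^2 - 0.85*o - 3.17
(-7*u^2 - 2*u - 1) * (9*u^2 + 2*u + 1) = -63*u^4 - 32*u^3 - 20*u^2 - 4*u - 1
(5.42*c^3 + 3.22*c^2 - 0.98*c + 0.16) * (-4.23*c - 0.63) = -22.9266*c^4 - 17.0352*c^3 + 2.1168*c^2 - 0.0594000000000001*c - 0.1008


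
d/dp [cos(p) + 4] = -sin(p)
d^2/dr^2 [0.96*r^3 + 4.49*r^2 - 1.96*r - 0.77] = 5.76*r + 8.98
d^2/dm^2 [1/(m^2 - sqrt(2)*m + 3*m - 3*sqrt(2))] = 2*(-m^2 - 3*m + sqrt(2)*m + (2*m - sqrt(2) + 3)^2 + 3*sqrt(2))/(m^2 - sqrt(2)*m + 3*m - 3*sqrt(2))^3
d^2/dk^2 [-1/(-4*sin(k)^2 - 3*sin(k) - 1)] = (-64*sin(k)^4 - 36*sin(k)^3 + 103*sin(k)^2 + 75*sin(k) + 10)/(4*sin(k)^2 + 3*sin(k) + 1)^3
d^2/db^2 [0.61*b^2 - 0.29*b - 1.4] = 1.22000000000000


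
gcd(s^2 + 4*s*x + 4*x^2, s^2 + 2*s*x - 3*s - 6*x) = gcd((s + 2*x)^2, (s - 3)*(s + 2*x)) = s + 2*x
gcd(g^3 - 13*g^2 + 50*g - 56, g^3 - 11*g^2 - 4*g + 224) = g - 7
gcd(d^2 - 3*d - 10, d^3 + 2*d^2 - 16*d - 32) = d + 2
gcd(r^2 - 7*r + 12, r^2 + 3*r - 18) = r - 3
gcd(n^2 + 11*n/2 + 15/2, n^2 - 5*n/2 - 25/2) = n + 5/2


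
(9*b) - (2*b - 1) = 7*b + 1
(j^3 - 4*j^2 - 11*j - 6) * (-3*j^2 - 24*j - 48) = -3*j^5 - 12*j^4 + 81*j^3 + 474*j^2 + 672*j + 288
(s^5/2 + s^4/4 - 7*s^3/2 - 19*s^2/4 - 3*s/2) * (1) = s^5/2 + s^4/4 - 7*s^3/2 - 19*s^2/4 - 3*s/2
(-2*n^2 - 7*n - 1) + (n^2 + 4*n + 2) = -n^2 - 3*n + 1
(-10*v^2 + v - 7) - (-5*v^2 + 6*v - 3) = -5*v^2 - 5*v - 4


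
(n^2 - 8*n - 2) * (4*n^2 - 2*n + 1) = 4*n^4 - 34*n^3 + 9*n^2 - 4*n - 2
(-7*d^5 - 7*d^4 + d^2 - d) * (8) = -56*d^5 - 56*d^4 + 8*d^2 - 8*d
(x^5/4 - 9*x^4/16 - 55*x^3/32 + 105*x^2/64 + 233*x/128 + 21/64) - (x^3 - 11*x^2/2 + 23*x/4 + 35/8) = x^5/4 - 9*x^4/16 - 87*x^3/32 + 457*x^2/64 - 503*x/128 - 259/64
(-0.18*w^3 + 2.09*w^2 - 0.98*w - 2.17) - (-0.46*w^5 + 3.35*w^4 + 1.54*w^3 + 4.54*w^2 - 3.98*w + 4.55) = 0.46*w^5 - 3.35*w^4 - 1.72*w^3 - 2.45*w^2 + 3.0*w - 6.72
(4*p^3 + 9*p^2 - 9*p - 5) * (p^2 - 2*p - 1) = 4*p^5 + p^4 - 31*p^3 + 4*p^2 + 19*p + 5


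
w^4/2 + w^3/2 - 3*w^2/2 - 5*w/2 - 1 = (w/2 + 1/2)*(w - 2)*(w + 1)^2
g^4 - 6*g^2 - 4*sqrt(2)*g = g*(g - 2*sqrt(2))*(g + sqrt(2))^2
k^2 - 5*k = k*(k - 5)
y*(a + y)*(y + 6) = a*y^2 + 6*a*y + y^3 + 6*y^2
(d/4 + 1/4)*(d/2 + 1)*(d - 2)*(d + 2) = d^4/8 + 3*d^3/8 - d^2/4 - 3*d/2 - 1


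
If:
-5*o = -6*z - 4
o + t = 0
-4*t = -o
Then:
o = 0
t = 0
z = -2/3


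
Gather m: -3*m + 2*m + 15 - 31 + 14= -m - 2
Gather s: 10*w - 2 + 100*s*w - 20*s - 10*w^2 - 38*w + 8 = s*(100*w - 20) - 10*w^2 - 28*w + 6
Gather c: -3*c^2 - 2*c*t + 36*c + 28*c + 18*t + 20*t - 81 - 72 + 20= -3*c^2 + c*(64 - 2*t) + 38*t - 133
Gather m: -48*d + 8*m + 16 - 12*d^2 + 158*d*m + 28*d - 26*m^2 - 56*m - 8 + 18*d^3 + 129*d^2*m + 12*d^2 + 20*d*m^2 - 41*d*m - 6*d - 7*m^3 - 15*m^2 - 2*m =18*d^3 - 26*d - 7*m^3 + m^2*(20*d - 41) + m*(129*d^2 + 117*d - 50) + 8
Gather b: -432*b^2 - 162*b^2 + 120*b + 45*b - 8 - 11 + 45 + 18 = -594*b^2 + 165*b + 44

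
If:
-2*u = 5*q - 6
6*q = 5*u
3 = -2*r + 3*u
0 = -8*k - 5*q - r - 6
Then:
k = -741/592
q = 30/37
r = -3/74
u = 36/37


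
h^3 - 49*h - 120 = (h - 8)*(h + 3)*(h + 5)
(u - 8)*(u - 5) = u^2 - 13*u + 40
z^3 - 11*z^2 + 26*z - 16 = (z - 8)*(z - 2)*(z - 1)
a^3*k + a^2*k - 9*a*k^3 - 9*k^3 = (a - 3*k)*(a + 3*k)*(a*k + k)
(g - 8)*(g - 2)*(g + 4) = g^3 - 6*g^2 - 24*g + 64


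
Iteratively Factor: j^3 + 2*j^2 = (j + 2)*(j^2) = j*(j + 2)*(j)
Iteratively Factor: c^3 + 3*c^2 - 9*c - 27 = (c - 3)*(c^2 + 6*c + 9) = (c - 3)*(c + 3)*(c + 3)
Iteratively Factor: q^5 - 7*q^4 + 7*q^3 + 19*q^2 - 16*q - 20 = (q - 2)*(q^4 - 5*q^3 - 3*q^2 + 13*q + 10) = (q - 2)*(q + 1)*(q^3 - 6*q^2 + 3*q + 10) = (q - 2)*(q + 1)^2*(q^2 - 7*q + 10) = (q - 5)*(q - 2)*(q + 1)^2*(q - 2)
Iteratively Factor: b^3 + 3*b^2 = (b)*(b^2 + 3*b) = b*(b + 3)*(b)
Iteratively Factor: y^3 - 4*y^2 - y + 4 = (y + 1)*(y^2 - 5*y + 4) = (y - 1)*(y + 1)*(y - 4)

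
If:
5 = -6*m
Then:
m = -5/6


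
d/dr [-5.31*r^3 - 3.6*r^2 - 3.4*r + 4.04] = -15.93*r^2 - 7.2*r - 3.4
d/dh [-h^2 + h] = 1 - 2*h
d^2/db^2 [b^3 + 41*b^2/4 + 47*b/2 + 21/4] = 6*b + 41/2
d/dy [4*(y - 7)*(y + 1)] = 8*y - 24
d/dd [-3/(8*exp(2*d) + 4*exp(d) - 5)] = (48*exp(d) + 12)*exp(d)/(8*exp(2*d) + 4*exp(d) - 5)^2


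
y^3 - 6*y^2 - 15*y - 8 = (y - 8)*(y + 1)^2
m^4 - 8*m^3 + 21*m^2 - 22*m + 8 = (m - 4)*(m - 2)*(m - 1)^2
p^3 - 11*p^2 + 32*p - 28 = (p - 7)*(p - 2)^2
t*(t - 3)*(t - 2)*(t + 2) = t^4 - 3*t^3 - 4*t^2 + 12*t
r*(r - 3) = r^2 - 3*r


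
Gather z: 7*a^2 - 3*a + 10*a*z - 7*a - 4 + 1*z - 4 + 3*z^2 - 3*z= 7*a^2 - 10*a + 3*z^2 + z*(10*a - 2) - 8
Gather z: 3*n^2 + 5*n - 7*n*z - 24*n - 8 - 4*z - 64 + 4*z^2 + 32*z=3*n^2 - 19*n + 4*z^2 + z*(28 - 7*n) - 72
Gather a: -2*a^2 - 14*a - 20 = -2*a^2 - 14*a - 20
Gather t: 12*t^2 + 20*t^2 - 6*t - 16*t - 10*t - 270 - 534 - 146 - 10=32*t^2 - 32*t - 960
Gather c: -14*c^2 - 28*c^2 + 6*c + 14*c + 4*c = -42*c^2 + 24*c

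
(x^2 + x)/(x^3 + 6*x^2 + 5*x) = 1/(x + 5)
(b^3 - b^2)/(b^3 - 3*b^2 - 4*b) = b*(1 - b)/(-b^2 + 3*b + 4)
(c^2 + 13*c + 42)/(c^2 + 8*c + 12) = (c + 7)/(c + 2)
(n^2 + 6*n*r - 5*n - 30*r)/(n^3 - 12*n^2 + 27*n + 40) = (n + 6*r)/(n^2 - 7*n - 8)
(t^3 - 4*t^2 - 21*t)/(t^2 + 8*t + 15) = t*(t - 7)/(t + 5)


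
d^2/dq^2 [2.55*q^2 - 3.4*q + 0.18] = 5.10000000000000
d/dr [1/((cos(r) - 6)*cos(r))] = 2*(cos(r) - 3)*sin(r)/((cos(r) - 6)^2*cos(r)^2)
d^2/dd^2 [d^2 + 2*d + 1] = 2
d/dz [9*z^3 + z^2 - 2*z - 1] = 27*z^2 + 2*z - 2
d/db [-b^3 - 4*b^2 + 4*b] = -3*b^2 - 8*b + 4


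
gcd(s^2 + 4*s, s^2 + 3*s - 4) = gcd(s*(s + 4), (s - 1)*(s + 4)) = s + 4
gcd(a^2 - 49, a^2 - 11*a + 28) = a - 7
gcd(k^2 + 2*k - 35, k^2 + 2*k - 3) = 1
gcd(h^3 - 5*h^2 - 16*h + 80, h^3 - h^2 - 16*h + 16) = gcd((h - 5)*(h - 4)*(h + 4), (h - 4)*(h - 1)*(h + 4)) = h^2 - 16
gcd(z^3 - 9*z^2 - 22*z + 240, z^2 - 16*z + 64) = z - 8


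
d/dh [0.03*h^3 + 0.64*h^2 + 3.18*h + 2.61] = 0.09*h^2 + 1.28*h + 3.18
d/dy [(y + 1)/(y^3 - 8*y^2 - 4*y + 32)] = (y^3 - 8*y^2 - 4*y + (y + 1)*(-3*y^2 + 16*y + 4) + 32)/(y^3 - 8*y^2 - 4*y + 32)^2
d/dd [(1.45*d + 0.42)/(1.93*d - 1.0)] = (2.2606 - 4.362958*d)/(1.93*d - 1.0)^3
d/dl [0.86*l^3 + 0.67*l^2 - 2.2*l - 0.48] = 2.58*l^2 + 1.34*l - 2.2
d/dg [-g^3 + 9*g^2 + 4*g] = -3*g^2 + 18*g + 4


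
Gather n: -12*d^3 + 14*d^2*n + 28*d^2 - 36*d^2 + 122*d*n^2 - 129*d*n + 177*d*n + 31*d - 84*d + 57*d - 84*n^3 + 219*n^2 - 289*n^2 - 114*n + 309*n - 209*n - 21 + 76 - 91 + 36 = -12*d^3 - 8*d^2 + 4*d - 84*n^3 + n^2*(122*d - 70) + n*(14*d^2 + 48*d - 14)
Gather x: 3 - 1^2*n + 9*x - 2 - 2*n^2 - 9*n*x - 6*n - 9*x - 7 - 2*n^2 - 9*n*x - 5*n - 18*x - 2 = -4*n^2 - 12*n + x*(-18*n - 18) - 8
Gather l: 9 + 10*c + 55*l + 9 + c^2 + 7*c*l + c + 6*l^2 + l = c^2 + 11*c + 6*l^2 + l*(7*c + 56) + 18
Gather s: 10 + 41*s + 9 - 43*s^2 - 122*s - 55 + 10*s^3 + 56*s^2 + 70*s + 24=10*s^3 + 13*s^2 - 11*s - 12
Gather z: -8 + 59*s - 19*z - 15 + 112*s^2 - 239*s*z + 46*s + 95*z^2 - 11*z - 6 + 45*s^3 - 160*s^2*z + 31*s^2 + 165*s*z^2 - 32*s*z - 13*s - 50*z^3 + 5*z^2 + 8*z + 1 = 45*s^3 + 143*s^2 + 92*s - 50*z^3 + z^2*(165*s + 100) + z*(-160*s^2 - 271*s - 22) - 28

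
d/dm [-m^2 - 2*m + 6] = -2*m - 2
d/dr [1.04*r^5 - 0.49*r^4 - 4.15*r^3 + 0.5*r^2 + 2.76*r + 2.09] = 5.2*r^4 - 1.96*r^3 - 12.45*r^2 + 1.0*r + 2.76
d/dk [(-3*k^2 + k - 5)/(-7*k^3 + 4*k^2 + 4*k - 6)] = (-21*k^4 + 14*k^3 - 121*k^2 + 76*k + 14)/(49*k^6 - 56*k^5 - 40*k^4 + 116*k^3 - 32*k^2 - 48*k + 36)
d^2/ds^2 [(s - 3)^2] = 2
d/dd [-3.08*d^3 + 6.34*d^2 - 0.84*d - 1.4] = -9.24*d^2 + 12.68*d - 0.84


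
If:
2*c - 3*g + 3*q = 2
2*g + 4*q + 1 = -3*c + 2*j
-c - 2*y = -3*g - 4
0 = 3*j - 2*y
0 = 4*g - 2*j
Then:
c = 19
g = -5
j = -10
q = -17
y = -15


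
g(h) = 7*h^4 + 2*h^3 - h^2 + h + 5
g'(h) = 28*h^3 + 6*h^2 - 2*h + 1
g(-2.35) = 184.66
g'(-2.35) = -324.55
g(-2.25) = 154.31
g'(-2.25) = -283.06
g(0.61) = 6.66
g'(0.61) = 8.37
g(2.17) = 178.11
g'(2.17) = 311.03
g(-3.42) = 867.52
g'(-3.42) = -1042.03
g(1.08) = 16.96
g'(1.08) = 41.11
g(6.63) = 14076.00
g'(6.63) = 8411.64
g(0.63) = 6.84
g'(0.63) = 9.12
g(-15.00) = 347390.00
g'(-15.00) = -93119.00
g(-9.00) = 44384.00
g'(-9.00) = -19907.00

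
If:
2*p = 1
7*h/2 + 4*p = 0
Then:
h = -4/7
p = 1/2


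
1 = 1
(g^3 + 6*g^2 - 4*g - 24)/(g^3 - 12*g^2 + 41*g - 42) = (g^2 + 8*g + 12)/(g^2 - 10*g + 21)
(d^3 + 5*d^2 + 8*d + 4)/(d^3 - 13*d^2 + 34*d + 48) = (d^2 + 4*d + 4)/(d^2 - 14*d + 48)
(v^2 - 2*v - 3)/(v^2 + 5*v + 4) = (v - 3)/(v + 4)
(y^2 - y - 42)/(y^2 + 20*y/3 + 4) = 3*(y - 7)/(3*y + 2)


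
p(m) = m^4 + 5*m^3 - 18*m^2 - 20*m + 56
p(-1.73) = 19.80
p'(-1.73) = 66.46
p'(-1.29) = 42.81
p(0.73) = 34.04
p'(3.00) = 115.00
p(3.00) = 50.00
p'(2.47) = 42.87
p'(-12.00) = -4340.00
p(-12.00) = 9800.00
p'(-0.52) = 2.21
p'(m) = 4*m^3 + 15*m^2 - 36*m - 20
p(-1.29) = 43.88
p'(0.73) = -36.73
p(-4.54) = -267.25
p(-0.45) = 60.94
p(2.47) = 9.35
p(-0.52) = 60.90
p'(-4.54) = 78.31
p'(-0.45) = -1.13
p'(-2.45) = 99.41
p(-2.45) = -40.55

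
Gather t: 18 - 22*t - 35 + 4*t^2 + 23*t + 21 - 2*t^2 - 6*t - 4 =2*t^2 - 5*t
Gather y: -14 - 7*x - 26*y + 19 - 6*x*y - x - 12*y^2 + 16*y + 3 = -8*x - 12*y^2 + y*(-6*x - 10) + 8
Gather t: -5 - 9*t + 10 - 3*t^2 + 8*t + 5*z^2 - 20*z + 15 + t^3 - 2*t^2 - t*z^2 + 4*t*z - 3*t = t^3 - 5*t^2 + t*(-z^2 + 4*z - 4) + 5*z^2 - 20*z + 20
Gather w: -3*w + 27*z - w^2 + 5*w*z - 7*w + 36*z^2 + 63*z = -w^2 + w*(5*z - 10) + 36*z^2 + 90*z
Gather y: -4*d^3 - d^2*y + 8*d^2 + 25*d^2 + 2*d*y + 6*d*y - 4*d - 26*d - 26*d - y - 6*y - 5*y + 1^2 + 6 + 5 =-4*d^3 + 33*d^2 - 56*d + y*(-d^2 + 8*d - 12) + 12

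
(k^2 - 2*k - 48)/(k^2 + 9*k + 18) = (k - 8)/(k + 3)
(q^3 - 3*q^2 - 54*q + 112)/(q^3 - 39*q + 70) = (q - 8)/(q - 5)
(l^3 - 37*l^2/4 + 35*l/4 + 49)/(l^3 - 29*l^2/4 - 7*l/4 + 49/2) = (l - 4)/(l - 2)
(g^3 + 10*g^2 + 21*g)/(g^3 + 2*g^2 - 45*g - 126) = g*(g + 7)/(g^2 - g - 42)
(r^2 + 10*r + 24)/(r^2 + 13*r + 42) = (r + 4)/(r + 7)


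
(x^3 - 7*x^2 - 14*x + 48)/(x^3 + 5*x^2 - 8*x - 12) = (x^2 - 5*x - 24)/(x^2 + 7*x + 6)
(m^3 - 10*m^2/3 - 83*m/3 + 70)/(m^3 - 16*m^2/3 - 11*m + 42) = (m + 5)/(m + 3)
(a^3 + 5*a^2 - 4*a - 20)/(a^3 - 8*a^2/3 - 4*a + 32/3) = 3*(a + 5)/(3*a - 8)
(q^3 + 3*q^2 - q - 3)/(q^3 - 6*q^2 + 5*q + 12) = (q^2 + 2*q - 3)/(q^2 - 7*q + 12)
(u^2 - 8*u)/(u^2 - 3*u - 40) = u/(u + 5)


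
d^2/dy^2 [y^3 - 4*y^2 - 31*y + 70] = 6*y - 8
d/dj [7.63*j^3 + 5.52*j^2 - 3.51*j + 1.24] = 22.89*j^2 + 11.04*j - 3.51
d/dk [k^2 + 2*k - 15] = 2*k + 2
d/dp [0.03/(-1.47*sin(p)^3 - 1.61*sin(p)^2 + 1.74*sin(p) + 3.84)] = (0.1323*sin(p)^2 + 0.0966*sin(p) - 0.0522)*cos(p)/(1.47*sin(p)^3 + 1.61*sin(p)^2 - 1.74*sin(p) - 3.84)^2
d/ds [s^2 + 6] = 2*s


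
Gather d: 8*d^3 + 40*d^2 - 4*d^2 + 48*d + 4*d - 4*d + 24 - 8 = 8*d^3 + 36*d^2 + 48*d + 16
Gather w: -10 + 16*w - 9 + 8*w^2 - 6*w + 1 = 8*w^2 + 10*w - 18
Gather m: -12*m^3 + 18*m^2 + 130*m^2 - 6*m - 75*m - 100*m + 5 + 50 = -12*m^3 + 148*m^2 - 181*m + 55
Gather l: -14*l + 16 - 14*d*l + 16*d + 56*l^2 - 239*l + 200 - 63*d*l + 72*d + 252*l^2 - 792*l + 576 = 88*d + 308*l^2 + l*(-77*d - 1045) + 792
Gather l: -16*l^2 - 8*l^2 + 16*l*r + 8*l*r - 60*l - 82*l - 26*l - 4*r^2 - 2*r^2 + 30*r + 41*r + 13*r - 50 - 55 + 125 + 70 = -24*l^2 + l*(24*r - 168) - 6*r^2 + 84*r + 90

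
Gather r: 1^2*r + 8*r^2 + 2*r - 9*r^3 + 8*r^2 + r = -9*r^3 + 16*r^2 + 4*r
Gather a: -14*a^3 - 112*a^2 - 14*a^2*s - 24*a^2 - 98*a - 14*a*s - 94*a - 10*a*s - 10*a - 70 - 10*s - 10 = -14*a^3 + a^2*(-14*s - 136) + a*(-24*s - 202) - 10*s - 80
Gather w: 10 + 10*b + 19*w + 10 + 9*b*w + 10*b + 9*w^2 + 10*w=20*b + 9*w^2 + w*(9*b + 29) + 20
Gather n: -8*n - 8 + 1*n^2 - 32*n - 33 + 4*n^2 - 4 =5*n^2 - 40*n - 45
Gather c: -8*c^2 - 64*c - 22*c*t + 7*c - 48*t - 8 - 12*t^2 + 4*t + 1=-8*c^2 + c*(-22*t - 57) - 12*t^2 - 44*t - 7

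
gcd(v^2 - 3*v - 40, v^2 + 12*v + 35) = v + 5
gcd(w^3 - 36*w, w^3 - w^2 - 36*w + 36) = w^2 - 36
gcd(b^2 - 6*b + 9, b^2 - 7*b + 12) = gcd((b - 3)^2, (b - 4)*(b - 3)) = b - 3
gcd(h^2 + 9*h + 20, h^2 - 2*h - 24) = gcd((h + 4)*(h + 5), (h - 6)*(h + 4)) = h + 4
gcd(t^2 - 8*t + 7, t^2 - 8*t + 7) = t^2 - 8*t + 7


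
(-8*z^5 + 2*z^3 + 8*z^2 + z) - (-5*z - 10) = -8*z^5 + 2*z^3 + 8*z^2 + 6*z + 10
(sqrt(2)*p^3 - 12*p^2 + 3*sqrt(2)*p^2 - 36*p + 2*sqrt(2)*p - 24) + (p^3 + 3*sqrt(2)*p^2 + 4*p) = p^3 + sqrt(2)*p^3 - 12*p^2 + 6*sqrt(2)*p^2 - 32*p + 2*sqrt(2)*p - 24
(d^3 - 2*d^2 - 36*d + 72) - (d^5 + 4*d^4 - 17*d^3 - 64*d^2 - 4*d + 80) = -d^5 - 4*d^4 + 18*d^3 + 62*d^2 - 32*d - 8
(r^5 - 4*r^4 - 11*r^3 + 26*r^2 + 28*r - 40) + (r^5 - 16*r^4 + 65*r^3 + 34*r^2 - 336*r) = 2*r^5 - 20*r^4 + 54*r^3 + 60*r^2 - 308*r - 40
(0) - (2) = -2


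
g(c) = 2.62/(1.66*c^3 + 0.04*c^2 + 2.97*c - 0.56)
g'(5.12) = -0.01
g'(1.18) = -0.80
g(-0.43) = -1.34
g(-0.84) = -0.65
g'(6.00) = -0.00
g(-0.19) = -2.31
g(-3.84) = -0.02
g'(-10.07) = -0.00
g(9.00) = 0.00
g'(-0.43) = -2.63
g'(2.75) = -0.06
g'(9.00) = -0.00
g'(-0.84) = -1.05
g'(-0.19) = -6.38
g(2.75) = 0.06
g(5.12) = 0.01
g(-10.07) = -0.00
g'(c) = 2.62*(-4.98*c^2 - 0.08*c - 2.97)/(1.66*c^3 + 0.04*c^2 + 2.97*c - 0.56)^2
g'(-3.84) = -0.02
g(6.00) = 0.01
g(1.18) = 0.46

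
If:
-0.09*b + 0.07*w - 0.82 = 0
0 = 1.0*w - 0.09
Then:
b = -9.04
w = 0.09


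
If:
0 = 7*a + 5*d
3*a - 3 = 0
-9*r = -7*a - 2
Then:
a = 1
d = -7/5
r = 1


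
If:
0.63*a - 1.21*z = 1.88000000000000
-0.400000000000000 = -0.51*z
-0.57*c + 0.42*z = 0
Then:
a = 4.49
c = 0.58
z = 0.78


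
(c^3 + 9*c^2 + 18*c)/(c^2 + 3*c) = c + 6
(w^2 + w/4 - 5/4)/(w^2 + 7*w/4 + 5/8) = 2*(w - 1)/(2*w + 1)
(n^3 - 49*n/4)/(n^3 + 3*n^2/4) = (4*n^2 - 49)/(n*(4*n + 3))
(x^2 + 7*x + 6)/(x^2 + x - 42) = (x^2 + 7*x + 6)/(x^2 + x - 42)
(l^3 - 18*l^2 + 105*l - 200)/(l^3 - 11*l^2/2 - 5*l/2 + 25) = 2*(l^2 - 13*l + 40)/(2*l^2 - l - 10)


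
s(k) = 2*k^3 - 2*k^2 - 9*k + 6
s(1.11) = -3.72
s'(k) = 6*k^2 - 4*k - 9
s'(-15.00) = 1401.00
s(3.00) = 15.00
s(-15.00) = -7059.00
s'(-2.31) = 32.26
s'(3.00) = 33.00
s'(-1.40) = 8.36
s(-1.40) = 9.19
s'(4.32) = 85.69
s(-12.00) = -3630.00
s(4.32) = 91.04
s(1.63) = -5.32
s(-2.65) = -21.41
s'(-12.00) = 903.00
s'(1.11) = -6.05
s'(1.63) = 0.42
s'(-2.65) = 43.74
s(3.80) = 52.66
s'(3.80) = 62.44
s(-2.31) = -8.53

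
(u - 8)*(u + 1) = u^2 - 7*u - 8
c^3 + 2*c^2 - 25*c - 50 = (c - 5)*(c + 2)*(c + 5)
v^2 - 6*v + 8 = (v - 4)*(v - 2)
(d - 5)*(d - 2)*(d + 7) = d^3 - 39*d + 70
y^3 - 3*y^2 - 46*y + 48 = (y - 8)*(y - 1)*(y + 6)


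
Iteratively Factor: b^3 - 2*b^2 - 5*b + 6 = (b + 2)*(b^2 - 4*b + 3) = (b - 3)*(b + 2)*(b - 1)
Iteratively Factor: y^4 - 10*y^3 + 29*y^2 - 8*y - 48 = (y + 1)*(y^3 - 11*y^2 + 40*y - 48) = (y - 4)*(y + 1)*(y^2 - 7*y + 12) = (y - 4)*(y - 3)*(y + 1)*(y - 4)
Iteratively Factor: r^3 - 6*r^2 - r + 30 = (r - 5)*(r^2 - r - 6) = (r - 5)*(r + 2)*(r - 3)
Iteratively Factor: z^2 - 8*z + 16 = (z - 4)*(z - 4)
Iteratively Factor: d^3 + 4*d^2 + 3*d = (d + 1)*(d^2 + 3*d) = (d + 1)*(d + 3)*(d)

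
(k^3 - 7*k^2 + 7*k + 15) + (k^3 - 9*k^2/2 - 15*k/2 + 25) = 2*k^3 - 23*k^2/2 - k/2 + 40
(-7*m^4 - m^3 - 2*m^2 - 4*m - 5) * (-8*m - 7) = 56*m^5 + 57*m^4 + 23*m^3 + 46*m^2 + 68*m + 35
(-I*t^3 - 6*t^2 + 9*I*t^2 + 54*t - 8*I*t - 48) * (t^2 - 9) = -I*t^5 - 6*t^4 + 9*I*t^4 + 54*t^3 + I*t^3 + 6*t^2 - 81*I*t^2 - 486*t + 72*I*t + 432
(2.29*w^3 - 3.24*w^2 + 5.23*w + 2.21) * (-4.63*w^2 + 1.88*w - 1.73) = -10.6027*w^5 + 19.3064*w^4 - 34.2678*w^3 + 5.2053*w^2 - 4.8931*w - 3.8233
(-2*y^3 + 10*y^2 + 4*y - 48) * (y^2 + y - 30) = -2*y^5 + 8*y^4 + 74*y^3 - 344*y^2 - 168*y + 1440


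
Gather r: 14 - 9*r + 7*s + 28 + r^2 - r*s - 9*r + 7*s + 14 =r^2 + r*(-s - 18) + 14*s + 56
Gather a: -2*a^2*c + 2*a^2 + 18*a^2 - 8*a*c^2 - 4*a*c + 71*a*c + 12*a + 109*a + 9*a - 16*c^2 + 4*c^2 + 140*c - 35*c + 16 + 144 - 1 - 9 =a^2*(20 - 2*c) + a*(-8*c^2 + 67*c + 130) - 12*c^2 + 105*c + 150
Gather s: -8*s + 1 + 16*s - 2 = 8*s - 1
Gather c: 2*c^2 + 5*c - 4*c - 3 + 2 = 2*c^2 + c - 1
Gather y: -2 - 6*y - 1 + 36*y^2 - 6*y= 36*y^2 - 12*y - 3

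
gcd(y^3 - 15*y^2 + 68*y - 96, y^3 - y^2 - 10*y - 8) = y - 4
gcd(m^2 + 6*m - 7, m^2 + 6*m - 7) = m^2 + 6*m - 7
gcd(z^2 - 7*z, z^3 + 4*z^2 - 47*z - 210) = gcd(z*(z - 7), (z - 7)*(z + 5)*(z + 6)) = z - 7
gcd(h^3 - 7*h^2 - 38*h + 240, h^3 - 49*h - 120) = h - 8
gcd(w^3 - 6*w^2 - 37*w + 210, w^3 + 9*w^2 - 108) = w + 6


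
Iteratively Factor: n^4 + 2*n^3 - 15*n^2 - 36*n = (n - 4)*(n^3 + 6*n^2 + 9*n) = (n - 4)*(n + 3)*(n^2 + 3*n) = (n - 4)*(n + 3)^2*(n)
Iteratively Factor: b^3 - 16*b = (b)*(b^2 - 16) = b*(b - 4)*(b + 4)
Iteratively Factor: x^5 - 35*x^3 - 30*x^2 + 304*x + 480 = (x - 4)*(x^4 + 4*x^3 - 19*x^2 - 106*x - 120) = (x - 4)*(x + 2)*(x^3 + 2*x^2 - 23*x - 60) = (x - 4)*(x + 2)*(x + 3)*(x^2 - x - 20) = (x - 4)*(x + 2)*(x + 3)*(x + 4)*(x - 5)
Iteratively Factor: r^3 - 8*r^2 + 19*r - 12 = (r - 1)*(r^2 - 7*r + 12) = (r - 3)*(r - 1)*(r - 4)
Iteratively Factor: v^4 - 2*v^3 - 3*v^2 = (v - 3)*(v^3 + v^2) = (v - 3)*(v + 1)*(v^2) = v*(v - 3)*(v + 1)*(v)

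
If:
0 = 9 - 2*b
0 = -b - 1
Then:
No Solution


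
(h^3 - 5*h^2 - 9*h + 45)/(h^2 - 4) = (h^3 - 5*h^2 - 9*h + 45)/(h^2 - 4)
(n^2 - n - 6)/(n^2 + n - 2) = (n - 3)/(n - 1)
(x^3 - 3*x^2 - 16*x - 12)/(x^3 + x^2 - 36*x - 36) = (x + 2)/(x + 6)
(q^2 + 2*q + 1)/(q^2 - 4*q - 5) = (q + 1)/(q - 5)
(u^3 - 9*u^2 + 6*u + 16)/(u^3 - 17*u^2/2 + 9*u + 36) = 2*(u^3 - 9*u^2 + 6*u + 16)/(2*u^3 - 17*u^2 + 18*u + 72)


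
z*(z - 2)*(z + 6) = z^3 + 4*z^2 - 12*z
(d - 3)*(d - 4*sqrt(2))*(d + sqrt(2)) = d^3 - 3*sqrt(2)*d^2 - 3*d^2 - 8*d + 9*sqrt(2)*d + 24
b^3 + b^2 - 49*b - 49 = (b - 7)*(b + 1)*(b + 7)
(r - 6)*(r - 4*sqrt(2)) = r^2 - 6*r - 4*sqrt(2)*r + 24*sqrt(2)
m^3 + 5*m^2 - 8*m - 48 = (m - 3)*(m + 4)^2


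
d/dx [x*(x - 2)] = 2*x - 2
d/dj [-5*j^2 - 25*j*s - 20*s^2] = -10*j - 25*s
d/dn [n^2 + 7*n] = 2*n + 7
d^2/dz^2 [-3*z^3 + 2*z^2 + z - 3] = 4 - 18*z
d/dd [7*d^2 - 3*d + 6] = 14*d - 3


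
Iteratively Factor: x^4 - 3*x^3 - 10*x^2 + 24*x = (x + 3)*(x^3 - 6*x^2 + 8*x) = x*(x + 3)*(x^2 - 6*x + 8) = x*(x - 2)*(x + 3)*(x - 4)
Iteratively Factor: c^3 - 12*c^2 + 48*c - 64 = (c - 4)*(c^2 - 8*c + 16) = (c - 4)^2*(c - 4)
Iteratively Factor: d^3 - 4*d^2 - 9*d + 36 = (d - 4)*(d^2 - 9) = (d - 4)*(d - 3)*(d + 3)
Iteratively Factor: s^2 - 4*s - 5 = (s - 5)*(s + 1)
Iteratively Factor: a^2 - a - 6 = (a - 3)*(a + 2)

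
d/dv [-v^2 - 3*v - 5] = -2*v - 3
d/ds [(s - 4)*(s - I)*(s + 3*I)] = 3*s^2 + 4*s*(-2 + I) + 3 - 8*I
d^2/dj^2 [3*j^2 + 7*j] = 6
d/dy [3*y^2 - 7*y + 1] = 6*y - 7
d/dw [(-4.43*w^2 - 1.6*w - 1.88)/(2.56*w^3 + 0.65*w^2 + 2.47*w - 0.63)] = (11.3408*w^4 + 8.192*w^3 + 4.5363*w^2 + 8.0258*w + 5.6516)/(6.5536*w^6 + 3.328*w^5 + 13.0689*w^4 - 0.0145999999999997*w^3 + 5.2819*w^2 - 3.1122*w + 0.3969)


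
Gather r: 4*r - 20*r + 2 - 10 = -16*r - 8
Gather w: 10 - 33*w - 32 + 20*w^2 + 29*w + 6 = 20*w^2 - 4*w - 16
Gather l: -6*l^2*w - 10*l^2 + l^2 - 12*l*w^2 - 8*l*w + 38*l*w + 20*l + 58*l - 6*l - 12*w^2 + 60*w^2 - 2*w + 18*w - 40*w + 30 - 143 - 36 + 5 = l^2*(-6*w - 9) + l*(-12*w^2 + 30*w + 72) + 48*w^2 - 24*w - 144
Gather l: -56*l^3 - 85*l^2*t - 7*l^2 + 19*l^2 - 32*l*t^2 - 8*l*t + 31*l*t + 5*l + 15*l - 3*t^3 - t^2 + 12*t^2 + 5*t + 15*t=-56*l^3 + l^2*(12 - 85*t) + l*(-32*t^2 + 23*t + 20) - 3*t^3 + 11*t^2 + 20*t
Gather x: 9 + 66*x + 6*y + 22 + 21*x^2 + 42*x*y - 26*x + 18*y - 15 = 21*x^2 + x*(42*y + 40) + 24*y + 16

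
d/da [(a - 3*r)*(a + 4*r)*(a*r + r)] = r*(3*a^2 + 2*a*r + 2*a - 12*r^2 + r)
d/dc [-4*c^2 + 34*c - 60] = 34 - 8*c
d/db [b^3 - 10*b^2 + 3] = b*(3*b - 20)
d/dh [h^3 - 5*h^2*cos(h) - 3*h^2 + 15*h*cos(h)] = 5*h^2*sin(h) + 3*h^2 - 15*h*sin(h) - 10*h*cos(h) - 6*h + 15*cos(h)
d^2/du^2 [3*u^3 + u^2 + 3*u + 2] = 18*u + 2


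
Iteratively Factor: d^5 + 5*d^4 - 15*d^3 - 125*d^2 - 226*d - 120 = (d + 2)*(d^4 + 3*d^3 - 21*d^2 - 83*d - 60) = (d + 2)*(d + 4)*(d^3 - d^2 - 17*d - 15) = (d + 1)*(d + 2)*(d + 4)*(d^2 - 2*d - 15) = (d + 1)*(d + 2)*(d + 3)*(d + 4)*(d - 5)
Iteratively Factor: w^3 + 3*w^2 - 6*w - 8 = (w + 4)*(w^2 - w - 2) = (w + 1)*(w + 4)*(w - 2)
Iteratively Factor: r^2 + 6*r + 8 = (r + 2)*(r + 4)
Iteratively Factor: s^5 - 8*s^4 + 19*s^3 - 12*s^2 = (s - 1)*(s^4 - 7*s^3 + 12*s^2) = (s - 3)*(s - 1)*(s^3 - 4*s^2) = s*(s - 3)*(s - 1)*(s^2 - 4*s) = s*(s - 4)*(s - 3)*(s - 1)*(s)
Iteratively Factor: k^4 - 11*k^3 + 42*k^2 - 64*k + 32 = (k - 1)*(k^3 - 10*k^2 + 32*k - 32) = (k - 4)*(k - 1)*(k^2 - 6*k + 8) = (k - 4)^2*(k - 1)*(k - 2)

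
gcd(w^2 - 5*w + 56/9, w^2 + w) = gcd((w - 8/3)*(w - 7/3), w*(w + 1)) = 1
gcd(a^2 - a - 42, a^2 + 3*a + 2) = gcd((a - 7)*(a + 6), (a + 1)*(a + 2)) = 1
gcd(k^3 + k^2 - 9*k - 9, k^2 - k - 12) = k + 3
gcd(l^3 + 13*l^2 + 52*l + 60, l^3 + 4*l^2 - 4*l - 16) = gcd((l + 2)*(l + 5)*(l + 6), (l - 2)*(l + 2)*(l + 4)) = l + 2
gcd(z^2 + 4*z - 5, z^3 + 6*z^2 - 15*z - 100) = z + 5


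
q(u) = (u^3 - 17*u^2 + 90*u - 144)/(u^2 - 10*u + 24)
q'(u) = (10 - 2*u)*(u^3 - 17*u^2 + 90*u - 144)/(u^2 - 10*u + 24)^2 + (3*u^2 - 34*u + 90)/(u^2 - 10*u + 24) = (u^2 - 8*u + 20)/(u^2 - 8*u + 16)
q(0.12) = -5.85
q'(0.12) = 1.27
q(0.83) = -4.91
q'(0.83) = 1.40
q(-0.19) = -6.24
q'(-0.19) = 1.23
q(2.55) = -1.69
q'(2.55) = 2.90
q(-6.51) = -13.13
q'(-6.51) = 1.04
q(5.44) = -4.34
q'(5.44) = 2.93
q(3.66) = 8.42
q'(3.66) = 35.60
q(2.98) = -0.10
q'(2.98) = 4.84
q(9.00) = 1.20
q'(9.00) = 1.16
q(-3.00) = -9.43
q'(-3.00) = 1.08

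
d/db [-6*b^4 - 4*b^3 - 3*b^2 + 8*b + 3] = -24*b^3 - 12*b^2 - 6*b + 8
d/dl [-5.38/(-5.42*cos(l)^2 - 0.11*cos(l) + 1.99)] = (58.3192*cos(l) + 0.5918)*sin(l)/(5.42*cos(l)^2 + 0.11*cos(l) - 1.99)^2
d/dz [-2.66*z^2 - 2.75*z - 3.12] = -5.32*z - 2.75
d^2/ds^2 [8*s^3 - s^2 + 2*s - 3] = 48*s - 2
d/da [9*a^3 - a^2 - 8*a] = 27*a^2 - 2*a - 8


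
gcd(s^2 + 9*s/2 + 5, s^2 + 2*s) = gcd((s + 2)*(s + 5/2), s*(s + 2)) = s + 2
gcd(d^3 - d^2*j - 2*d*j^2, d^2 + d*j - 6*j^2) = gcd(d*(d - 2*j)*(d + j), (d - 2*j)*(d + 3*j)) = d - 2*j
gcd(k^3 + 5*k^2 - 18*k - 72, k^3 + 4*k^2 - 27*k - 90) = k^2 + 9*k + 18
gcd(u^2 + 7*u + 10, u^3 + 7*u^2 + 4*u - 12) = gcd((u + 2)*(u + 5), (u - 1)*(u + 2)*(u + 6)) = u + 2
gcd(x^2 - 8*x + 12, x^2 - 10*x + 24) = x - 6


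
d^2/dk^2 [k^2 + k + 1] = 2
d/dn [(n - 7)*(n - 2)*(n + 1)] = 3*n^2 - 16*n + 5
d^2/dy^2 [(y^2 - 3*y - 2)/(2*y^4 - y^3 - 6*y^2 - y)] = 2*(12*y^8 - 78*y^7 - 19*y^6 + 171*y^5 + 129*y^4 - 199*y^3 - 222*y^2 - 36*y - 2)/(y^3*(8*y^9 - 12*y^8 - 66*y^7 + 59*y^6 + 210*y^5 - 39*y^4 - 246*y^3 - 111*y^2 - 18*y - 1))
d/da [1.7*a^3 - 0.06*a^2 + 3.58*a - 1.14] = 5.1*a^2 - 0.12*a + 3.58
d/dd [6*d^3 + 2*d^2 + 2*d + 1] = 18*d^2 + 4*d + 2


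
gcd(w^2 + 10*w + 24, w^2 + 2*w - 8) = w + 4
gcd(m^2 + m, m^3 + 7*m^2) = m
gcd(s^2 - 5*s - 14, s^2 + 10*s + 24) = 1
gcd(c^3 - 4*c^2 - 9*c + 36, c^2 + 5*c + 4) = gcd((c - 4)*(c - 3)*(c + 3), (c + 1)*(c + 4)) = 1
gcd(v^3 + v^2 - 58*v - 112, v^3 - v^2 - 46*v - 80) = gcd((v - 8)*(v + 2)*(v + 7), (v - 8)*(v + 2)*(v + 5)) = v^2 - 6*v - 16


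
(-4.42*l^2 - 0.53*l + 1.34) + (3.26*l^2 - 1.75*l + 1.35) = -1.16*l^2 - 2.28*l + 2.69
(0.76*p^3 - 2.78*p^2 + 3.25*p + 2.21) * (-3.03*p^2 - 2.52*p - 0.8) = -2.3028*p^5 + 6.5082*p^4 - 3.4499*p^3 - 12.6623*p^2 - 8.1692*p - 1.768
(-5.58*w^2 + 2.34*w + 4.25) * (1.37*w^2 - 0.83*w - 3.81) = -7.6446*w^4 + 7.8372*w^3 + 25.1401*w^2 - 12.4429*w - 16.1925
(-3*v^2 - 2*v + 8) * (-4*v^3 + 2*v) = 12*v^5 + 8*v^4 - 38*v^3 - 4*v^2 + 16*v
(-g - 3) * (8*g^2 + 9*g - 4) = -8*g^3 - 33*g^2 - 23*g + 12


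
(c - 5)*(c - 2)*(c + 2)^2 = c^4 - 3*c^3 - 14*c^2 + 12*c + 40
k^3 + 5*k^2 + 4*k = k*(k + 1)*(k + 4)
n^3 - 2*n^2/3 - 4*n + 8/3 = (n - 2)*(n - 2/3)*(n + 2)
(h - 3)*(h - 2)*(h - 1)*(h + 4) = h^4 - 2*h^3 - 13*h^2 + 38*h - 24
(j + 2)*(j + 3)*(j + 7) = j^3 + 12*j^2 + 41*j + 42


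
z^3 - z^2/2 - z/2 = z*(z - 1)*(z + 1/2)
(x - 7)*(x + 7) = x^2 - 49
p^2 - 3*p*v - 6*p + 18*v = (p - 6)*(p - 3*v)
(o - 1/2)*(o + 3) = o^2 + 5*o/2 - 3/2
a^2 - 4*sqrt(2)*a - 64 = (a - 8*sqrt(2))*(a + 4*sqrt(2))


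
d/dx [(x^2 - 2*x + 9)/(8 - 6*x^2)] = (-3*x^2 + 31*x - 4)/(9*x^4 - 24*x^2 + 16)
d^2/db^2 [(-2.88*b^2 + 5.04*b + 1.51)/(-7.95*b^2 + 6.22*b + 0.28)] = (-2.27373675443232e-13*b^4 - 352.254959999999*b^3 - 534.14937*b^2 + 380.6937*b - 105.554576)/(502.459875*b^6 - 1179.35865*b^5 + 869.62824*b^4 - 157.567528*b^3 - 30.628416*b^2 - 1.462944*b - 0.021952)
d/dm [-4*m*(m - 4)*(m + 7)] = -12*m^2 - 24*m + 112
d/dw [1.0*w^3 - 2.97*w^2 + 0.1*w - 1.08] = 3.0*w^2 - 5.94*w + 0.1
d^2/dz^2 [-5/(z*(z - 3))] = 30*(-z^2 + 3*z - 3)/(z^3*(z^3 - 9*z^2 + 27*z - 27))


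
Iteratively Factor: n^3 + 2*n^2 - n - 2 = (n + 1)*(n^2 + n - 2) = (n - 1)*(n + 1)*(n + 2)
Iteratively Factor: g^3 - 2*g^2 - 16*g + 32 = (g - 4)*(g^2 + 2*g - 8) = (g - 4)*(g - 2)*(g + 4)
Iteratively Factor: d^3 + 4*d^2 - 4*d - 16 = (d - 2)*(d^2 + 6*d + 8) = (d - 2)*(d + 4)*(d + 2)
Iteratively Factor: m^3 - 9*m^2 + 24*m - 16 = (m - 1)*(m^2 - 8*m + 16) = (m - 4)*(m - 1)*(m - 4)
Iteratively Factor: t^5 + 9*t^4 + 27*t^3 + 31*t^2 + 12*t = (t + 3)*(t^4 + 6*t^3 + 9*t^2 + 4*t) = t*(t + 3)*(t^3 + 6*t^2 + 9*t + 4) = t*(t + 3)*(t + 4)*(t^2 + 2*t + 1) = t*(t + 1)*(t + 3)*(t + 4)*(t + 1)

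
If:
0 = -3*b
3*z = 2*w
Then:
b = 0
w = 3*z/2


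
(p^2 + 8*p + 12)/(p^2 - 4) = (p + 6)/(p - 2)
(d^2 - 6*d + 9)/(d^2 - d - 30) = (-d^2 + 6*d - 9)/(-d^2 + d + 30)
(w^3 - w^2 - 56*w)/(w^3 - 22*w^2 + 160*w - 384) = w*(w + 7)/(w^2 - 14*w + 48)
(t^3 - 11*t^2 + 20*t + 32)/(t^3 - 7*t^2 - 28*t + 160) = (t + 1)/(t + 5)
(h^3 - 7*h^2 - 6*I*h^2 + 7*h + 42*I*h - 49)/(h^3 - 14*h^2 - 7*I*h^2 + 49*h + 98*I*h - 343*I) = (h + I)/(h - 7)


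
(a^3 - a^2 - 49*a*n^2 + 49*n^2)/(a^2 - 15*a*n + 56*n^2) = (a^2 + 7*a*n - a - 7*n)/(a - 8*n)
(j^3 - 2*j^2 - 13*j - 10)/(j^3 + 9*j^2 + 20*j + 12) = (j - 5)/(j + 6)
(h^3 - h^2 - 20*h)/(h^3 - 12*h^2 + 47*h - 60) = h*(h + 4)/(h^2 - 7*h + 12)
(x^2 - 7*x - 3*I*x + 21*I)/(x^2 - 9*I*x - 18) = (x - 7)/(x - 6*I)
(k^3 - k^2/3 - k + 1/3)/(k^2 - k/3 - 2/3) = (3*k^2 + 2*k - 1)/(3*k + 2)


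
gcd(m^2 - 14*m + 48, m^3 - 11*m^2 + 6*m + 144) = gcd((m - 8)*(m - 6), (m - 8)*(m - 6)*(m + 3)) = m^2 - 14*m + 48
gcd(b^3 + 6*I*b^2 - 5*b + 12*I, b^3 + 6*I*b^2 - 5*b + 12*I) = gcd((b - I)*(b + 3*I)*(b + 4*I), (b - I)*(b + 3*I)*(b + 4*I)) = b^3 + 6*I*b^2 - 5*b + 12*I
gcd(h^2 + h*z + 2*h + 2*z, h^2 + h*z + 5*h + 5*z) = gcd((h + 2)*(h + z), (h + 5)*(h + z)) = h + z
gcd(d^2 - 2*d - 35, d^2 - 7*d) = d - 7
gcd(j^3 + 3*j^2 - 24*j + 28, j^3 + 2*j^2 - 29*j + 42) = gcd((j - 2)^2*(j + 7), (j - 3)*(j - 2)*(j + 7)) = j^2 + 5*j - 14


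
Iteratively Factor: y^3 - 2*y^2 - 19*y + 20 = (y - 5)*(y^2 + 3*y - 4) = (y - 5)*(y - 1)*(y + 4)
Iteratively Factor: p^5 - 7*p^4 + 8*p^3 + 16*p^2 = (p - 4)*(p^4 - 3*p^3 - 4*p^2) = (p - 4)^2*(p^3 + p^2) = p*(p - 4)^2*(p^2 + p) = p*(p - 4)^2*(p + 1)*(p)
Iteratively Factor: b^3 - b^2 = (b)*(b^2 - b) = b*(b - 1)*(b)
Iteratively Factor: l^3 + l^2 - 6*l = (l)*(l^2 + l - 6) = l*(l - 2)*(l + 3)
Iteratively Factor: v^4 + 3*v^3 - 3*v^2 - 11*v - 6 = (v + 1)*(v^3 + 2*v^2 - 5*v - 6) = (v + 1)*(v + 3)*(v^2 - v - 2) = (v + 1)^2*(v + 3)*(v - 2)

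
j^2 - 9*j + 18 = (j - 6)*(j - 3)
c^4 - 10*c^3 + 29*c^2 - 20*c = c*(c - 5)*(c - 4)*(c - 1)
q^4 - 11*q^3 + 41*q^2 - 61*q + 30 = (q - 5)*(q - 3)*(q - 2)*(q - 1)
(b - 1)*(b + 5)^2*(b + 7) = b^4 + 16*b^3 + 78*b^2 + 80*b - 175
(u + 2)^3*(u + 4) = u^4 + 10*u^3 + 36*u^2 + 56*u + 32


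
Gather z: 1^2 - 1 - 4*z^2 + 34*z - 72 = -4*z^2 + 34*z - 72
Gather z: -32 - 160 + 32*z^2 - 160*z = 32*z^2 - 160*z - 192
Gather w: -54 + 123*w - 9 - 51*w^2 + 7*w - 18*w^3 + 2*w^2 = -18*w^3 - 49*w^2 + 130*w - 63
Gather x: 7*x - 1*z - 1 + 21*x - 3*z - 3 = 28*x - 4*z - 4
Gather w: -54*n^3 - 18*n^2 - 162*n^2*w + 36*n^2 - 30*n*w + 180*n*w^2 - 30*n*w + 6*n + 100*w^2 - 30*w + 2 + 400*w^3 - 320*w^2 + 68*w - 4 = -54*n^3 + 18*n^2 + 6*n + 400*w^3 + w^2*(180*n - 220) + w*(-162*n^2 - 60*n + 38) - 2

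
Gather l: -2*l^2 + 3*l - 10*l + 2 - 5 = -2*l^2 - 7*l - 3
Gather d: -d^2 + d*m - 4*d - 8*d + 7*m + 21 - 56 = -d^2 + d*(m - 12) + 7*m - 35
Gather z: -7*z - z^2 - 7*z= -z^2 - 14*z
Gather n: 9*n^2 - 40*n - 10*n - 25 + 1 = 9*n^2 - 50*n - 24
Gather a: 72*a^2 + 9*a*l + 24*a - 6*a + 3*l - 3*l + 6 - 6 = 72*a^2 + a*(9*l + 18)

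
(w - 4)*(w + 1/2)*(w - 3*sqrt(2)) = w^3 - 3*sqrt(2)*w^2 - 7*w^2/2 - 2*w + 21*sqrt(2)*w/2 + 6*sqrt(2)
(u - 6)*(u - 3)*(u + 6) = u^3 - 3*u^2 - 36*u + 108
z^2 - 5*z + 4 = (z - 4)*(z - 1)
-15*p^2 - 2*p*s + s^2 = (-5*p + s)*(3*p + s)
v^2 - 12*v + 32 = (v - 8)*(v - 4)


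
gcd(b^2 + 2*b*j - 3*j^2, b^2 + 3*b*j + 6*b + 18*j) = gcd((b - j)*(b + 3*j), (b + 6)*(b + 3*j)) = b + 3*j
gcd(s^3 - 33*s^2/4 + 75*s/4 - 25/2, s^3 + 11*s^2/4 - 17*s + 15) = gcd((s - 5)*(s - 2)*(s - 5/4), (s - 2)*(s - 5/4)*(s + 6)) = s^2 - 13*s/4 + 5/2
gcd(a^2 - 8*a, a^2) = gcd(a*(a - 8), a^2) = a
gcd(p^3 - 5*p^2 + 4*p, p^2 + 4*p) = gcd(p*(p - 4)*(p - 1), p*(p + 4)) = p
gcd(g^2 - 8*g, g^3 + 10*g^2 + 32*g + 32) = 1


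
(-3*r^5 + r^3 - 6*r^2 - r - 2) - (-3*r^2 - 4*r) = -3*r^5 + r^3 - 3*r^2 + 3*r - 2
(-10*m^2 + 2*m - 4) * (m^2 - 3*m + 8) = -10*m^4 + 32*m^3 - 90*m^2 + 28*m - 32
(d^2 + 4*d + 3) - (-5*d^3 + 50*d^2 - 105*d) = 5*d^3 - 49*d^2 + 109*d + 3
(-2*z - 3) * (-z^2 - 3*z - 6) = 2*z^3 + 9*z^2 + 21*z + 18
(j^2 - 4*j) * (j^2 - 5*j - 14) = j^4 - 9*j^3 + 6*j^2 + 56*j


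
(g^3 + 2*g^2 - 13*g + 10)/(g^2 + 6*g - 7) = (g^2 + 3*g - 10)/(g + 7)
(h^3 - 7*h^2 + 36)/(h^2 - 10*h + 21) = (h^2 - 4*h - 12)/(h - 7)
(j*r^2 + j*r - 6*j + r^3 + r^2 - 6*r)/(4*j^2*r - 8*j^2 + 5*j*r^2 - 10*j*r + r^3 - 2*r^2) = (r + 3)/(4*j + r)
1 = 1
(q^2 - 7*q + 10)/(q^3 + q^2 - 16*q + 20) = (q - 5)/(q^2 + 3*q - 10)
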